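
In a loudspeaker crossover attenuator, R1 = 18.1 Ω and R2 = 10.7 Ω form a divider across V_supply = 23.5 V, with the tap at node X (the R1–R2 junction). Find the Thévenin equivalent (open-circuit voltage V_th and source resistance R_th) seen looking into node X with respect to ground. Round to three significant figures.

V_th ≈ 8.73 V, R_th ≈ 6.72 Ω

V_th is the unloaded tap voltage: V_supply · R2/(R1+R2) = 23.5 × 0.3715 = 8.731 V.
Looking into X with the source shorted: R_th = R1·R2/(R1+R2) = 18.10 × 10.7/28.80 = 6.725 Ω.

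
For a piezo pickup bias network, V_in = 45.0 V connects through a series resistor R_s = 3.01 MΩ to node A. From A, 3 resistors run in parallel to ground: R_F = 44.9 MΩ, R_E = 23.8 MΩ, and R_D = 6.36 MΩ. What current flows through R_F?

Parallel bank: R_p = 1/(1/44.9 + 1/23.8 + 1/6.36) = 4.514 MΩ.
V_A by voltage divider: V_A = 45.0 × 4.514/(3.01 + 4.514) = 27.00 V.
I(R_F) = V_A / R_F = 27.00/44.9 = 0.6013 µA.

I ≈ 0.601 µA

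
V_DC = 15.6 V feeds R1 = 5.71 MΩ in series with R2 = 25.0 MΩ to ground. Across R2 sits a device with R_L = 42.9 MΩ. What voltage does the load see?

R2 ‖ R_L = (25.0 × 42.9)/(25.0 + 42.9) = 15.80 MΩ.
Then V_out = V_DC · R2'/(R1 + R2') = 15.6 × 15.80/21.51 = 11.46 V.
(Unloaded it would be 12.7 V; the load pulls it down.)

V_out ≈ 11.5 V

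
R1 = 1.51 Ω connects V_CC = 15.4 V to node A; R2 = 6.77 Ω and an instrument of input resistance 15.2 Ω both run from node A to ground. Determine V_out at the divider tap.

The load sits in parallel with R2, giving an effective lower resistance R2' = R2·R_L/(R2+R_L) = 4.684 Ω.
Voltage divider with the loaded lower leg: V_out = 15.4 × 4.684/(1.51 + 4.684) = 15.4 × 0.7562 = 11.65 V.
(Unloaded it would be 12.6 V; the load pulls it down.)

V_out ≈ 11.6 V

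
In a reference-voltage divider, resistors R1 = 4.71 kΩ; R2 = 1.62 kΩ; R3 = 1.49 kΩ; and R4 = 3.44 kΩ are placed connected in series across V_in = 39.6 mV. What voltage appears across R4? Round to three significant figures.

V ≈ 12.1 mV

Total series resistance ΣR = 4.71 + 1.62 + 1.49 + 3.44 = 11.26 kΩ.
By the voltage-divider rule, V = 39.6 × 3.440/11.26 = 12.10 mV.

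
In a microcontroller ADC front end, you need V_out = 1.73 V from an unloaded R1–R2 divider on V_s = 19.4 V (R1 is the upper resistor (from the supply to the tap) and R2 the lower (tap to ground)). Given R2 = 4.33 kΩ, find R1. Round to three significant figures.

V_out/V_s = R2/(R1+R2) = 0.08918.
So R1 = R2 · (V_s/V_out − 1) = 4.33 × (19.4/1.73 − 1) = 4.33 × 10.21 = 44.23 kΩ.

R1 ≈ 44.2 kΩ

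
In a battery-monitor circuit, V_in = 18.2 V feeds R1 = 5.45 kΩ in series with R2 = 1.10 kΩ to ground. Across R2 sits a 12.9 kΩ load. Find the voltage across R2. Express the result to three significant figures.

V_out ≈ 2.85 V

First combine the lower leg with the load: R2 ‖ R_L = 1.014 kΩ.
Now apply the divider: V_out = 18.2 × 0.1568 = 2.854 V.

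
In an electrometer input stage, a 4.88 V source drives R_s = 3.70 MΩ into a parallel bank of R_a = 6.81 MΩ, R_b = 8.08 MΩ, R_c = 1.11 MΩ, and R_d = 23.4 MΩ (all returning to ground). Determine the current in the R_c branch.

I ≈ 0.800 µA

Parallel bank: R_p = 1/(1/6.81 + 1/8.08 + 1/1.11 + 1/23.4) = 0.8236 MΩ.
V_A by voltage divider: V_A = 4.88 × 0.8236/(3.70 + 0.8236) = 0.8885 V.
Branch current I = V_A/R_c = 0.8885/1.11 = 0.8004 µA.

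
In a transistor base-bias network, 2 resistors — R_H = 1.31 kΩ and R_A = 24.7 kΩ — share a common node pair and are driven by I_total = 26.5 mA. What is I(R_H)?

For two parallel branches, I_k = I_total · (other R)/(sum of R).
So I = 26.5 × 24.7/26.01 = 25.17 mA.

I ≈ 25.2 mA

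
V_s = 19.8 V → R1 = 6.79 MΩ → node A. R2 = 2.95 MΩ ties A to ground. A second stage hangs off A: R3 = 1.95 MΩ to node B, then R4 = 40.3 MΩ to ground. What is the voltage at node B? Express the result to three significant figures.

The second stage (R3 + R4 = 42.25 MΩ) loads node A in parallel with R2.
Effective lower resistance at A: R2 ‖ 42.25 = 2.757 MΩ.
V_A = 19.8 × 2.757/(6.79 + 2.757) = 5.719 V.
Stage 2 is unloaded, so V_B = V_A · R4/(R3+R4) = 5.719 × 40.3/42.25 = 5.455 V.

V_B ≈ 5.45 V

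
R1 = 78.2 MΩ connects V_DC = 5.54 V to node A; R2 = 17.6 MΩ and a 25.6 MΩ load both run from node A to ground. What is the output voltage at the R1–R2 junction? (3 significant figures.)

R2 ‖ R_L = (17.6 × 25.6)/(17.6 + 25.6) = 10.43 MΩ.
Then V_out = V_DC · R2'/(R1 + R2') = 5.54 × 10.43/88.63 = 0.6519 V.

V_out ≈ 0.652 V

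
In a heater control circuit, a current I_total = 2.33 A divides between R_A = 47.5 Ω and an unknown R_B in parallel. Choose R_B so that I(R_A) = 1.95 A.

R_B ≈ 244 Ω

The fraction through R_A equals R_B/(R_A+R_B).
1.95/2.33 = R_B/(R_A + R_B) → R_B = R_A · (0.8369)/(1 − 0.8369) = 47.5 × 5.132 = 243.7 Ω.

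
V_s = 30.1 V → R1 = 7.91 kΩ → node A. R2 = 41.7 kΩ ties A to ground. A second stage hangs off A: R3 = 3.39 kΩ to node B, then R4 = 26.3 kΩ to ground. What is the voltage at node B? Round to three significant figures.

V_B ≈ 18.3 V

The second stage (R3 + R4 = 29.69 kΩ) loads node A in parallel with R2.
Effective lower resistance at A: R2 ‖ 29.69 = 17.34 kΩ.
So V_A = 30.1 × 0.6868 = 20.67 V.
V_B = V_A × 0.8858 = 18.31 V.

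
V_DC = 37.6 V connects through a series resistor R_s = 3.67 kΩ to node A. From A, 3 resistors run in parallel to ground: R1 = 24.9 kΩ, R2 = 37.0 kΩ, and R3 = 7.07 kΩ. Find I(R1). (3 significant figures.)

I ≈ 0.855 mA

Equivalent of the parallel group: R_p = 4.793 kΩ.
Node voltage V_A = V_DC · R_p/(R_s + R_p) = 37.6 × 0.5664 = 21.29 V.
I(R1) = V_A / R1 = 21.29/24.9 = 0.8552 mA.
(Check via current divider: I_total = 4.443 mA; share G_k/ΣG = 0.1925 → same result.)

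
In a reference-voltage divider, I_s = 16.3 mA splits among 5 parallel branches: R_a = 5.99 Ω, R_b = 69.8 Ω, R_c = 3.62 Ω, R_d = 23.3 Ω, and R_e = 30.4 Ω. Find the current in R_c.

Total conductance ΣG = 1/5.99 + 1/69.8 + 1/3.62 + 1/23.3 + 1/30.4 = 0.5333 (units of 1/Ω).
By the current-divider rule, I = I_s · G_k/ΣG = 16.3 × 0.5180 = 8.443 mA.

I ≈ 8.44 mA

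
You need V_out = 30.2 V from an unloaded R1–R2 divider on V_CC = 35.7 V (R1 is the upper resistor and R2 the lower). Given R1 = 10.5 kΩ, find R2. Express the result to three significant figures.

V_out/V_CC = R2/(R1+R2) = 0.8459.
Rearranging, R2 = R1·k/(1−k) = 10.5 × 5.491 = 57.65 kΩ.

R2 ≈ 57.7 kΩ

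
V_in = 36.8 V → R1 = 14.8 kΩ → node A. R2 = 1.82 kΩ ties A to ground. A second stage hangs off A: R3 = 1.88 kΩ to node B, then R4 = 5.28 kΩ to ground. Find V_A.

Looking into the second stage from A: R3 + R4 = 7.160 kΩ appears in parallel with R2.
R2 ‖ (R3+R4) = 1.451 kΩ.
V_A = 36.8 × 1.451/(14.8 + 1.451) = 3.286 V.

V_A ≈ 3.29 V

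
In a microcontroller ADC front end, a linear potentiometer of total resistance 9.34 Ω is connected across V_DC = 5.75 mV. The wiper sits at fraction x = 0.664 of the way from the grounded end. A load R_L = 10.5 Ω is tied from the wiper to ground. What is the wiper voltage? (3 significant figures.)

V_out ≈ 3.19 mV

Split the track: R_lower = x·R_p = 6.202 Ω, R_upper = (1−x)·R_p = 3.138 Ω.
Lower segment in parallel with the load: 6.202 ‖ 10.5 = 3.899 Ω.
V_out = 5.75 × 3.899/(3.138 + 3.899) = 3.186 mV.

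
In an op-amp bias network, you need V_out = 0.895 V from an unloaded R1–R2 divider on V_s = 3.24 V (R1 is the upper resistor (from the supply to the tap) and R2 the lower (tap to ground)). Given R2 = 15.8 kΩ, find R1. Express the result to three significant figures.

Required fraction k = V_out/V_s = 0.2762.
So R1 = R2 · (V_s/V_out − 1) = 15.8 × (3.24/0.895 − 1) = 15.8 × 2.620 = 41.40 kΩ.

R1 ≈ 41.4 kΩ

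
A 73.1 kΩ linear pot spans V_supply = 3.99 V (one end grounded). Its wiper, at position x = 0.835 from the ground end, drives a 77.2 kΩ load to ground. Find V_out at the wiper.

V_out ≈ 2.95 V

Split the track: R_lower = x·R_p = 61.04 kΩ, R_upper = (1−x)·R_p = 12.06 kΩ.
(x·R_p) ‖ R_L = 34.09 kΩ.
Loaded-divider output: V_out = 3.99 × 0.7386 = 2.947 V.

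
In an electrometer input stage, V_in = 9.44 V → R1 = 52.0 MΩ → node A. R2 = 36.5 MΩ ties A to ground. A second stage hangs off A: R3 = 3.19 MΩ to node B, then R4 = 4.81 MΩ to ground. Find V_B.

V_B ≈ 0.636 V

The second stage (R3 + R4 = 8.000 MΩ) loads node A in parallel with R2.
R2 ‖ (R3+R4) = 6.562 MΩ.
First divider: V_A = V_in · 6.562/(52.0 + 6.562) = 1.058 V.
Then the unloaded second divider: V_B = V_A × R4/(R3+R4) = 1.058 × 0.6012 = 0.6360 V.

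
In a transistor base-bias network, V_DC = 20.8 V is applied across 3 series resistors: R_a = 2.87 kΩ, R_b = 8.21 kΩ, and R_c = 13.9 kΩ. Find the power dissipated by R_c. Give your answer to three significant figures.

P ≈ 9.64 mW

ΣR = 24.98 kΩ → I = 20.8/24.98 = 0.8327 mA.
V(R_c) = I·R = 11.57 V; P = V·I = 11.57 × 0.8327 = 9.637 mW.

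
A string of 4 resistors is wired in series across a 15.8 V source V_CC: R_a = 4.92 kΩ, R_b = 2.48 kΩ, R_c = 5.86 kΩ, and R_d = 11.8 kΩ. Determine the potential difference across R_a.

Series total: ΣR = 4.92 + 2.48 + 5.86 + 11.8 = 25.06 kΩ.
V = V_CC · R/ΣR = 15.8 × 0.1963 = 3.102 V.

V ≈ 3.10 V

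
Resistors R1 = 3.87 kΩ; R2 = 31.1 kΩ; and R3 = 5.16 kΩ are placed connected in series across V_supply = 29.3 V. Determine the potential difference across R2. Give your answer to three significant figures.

V ≈ 22.7 V

Total series resistance ΣR = 3.87 + 31.1 + 5.16 = 40.13 kΩ.
By the voltage-divider rule, V = 29.3 × 31.10/40.13 = 22.71 V.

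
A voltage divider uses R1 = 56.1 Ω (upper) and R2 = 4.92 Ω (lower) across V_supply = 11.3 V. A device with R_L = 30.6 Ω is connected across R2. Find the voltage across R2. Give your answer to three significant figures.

V_out ≈ 0.794 V

R2 ‖ R_L = (4.92 × 30.6)/(4.92 + 30.6) = 4.239 Ω.
Then V_out = V_supply · R2'/(R1 + R2') = 11.3 × 4.239/60.34 = 0.7938 V.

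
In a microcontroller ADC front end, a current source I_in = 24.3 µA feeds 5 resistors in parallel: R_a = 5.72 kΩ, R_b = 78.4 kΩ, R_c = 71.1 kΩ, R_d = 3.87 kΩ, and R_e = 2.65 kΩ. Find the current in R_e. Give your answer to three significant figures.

ΣG = 1/5.72 + 1/78.4 + 1/71.1 + 1/3.87 + 1/2.65 = 0.8374.
R_e takes the fraction G_k/ΣG = 0.3774/0.8374 = 0.4506, so I = 24.3 × 0.4506 = 10.95 µA.

I ≈ 11.0 µA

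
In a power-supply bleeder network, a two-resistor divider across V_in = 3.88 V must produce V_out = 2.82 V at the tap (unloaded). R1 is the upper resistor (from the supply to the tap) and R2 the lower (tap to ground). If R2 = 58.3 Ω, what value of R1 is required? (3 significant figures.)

Required fraction k = V_out/V_in = 0.7268.
So R1 = R2 · (V_in/V_out − 1) = 58.3 × (3.88/2.82 − 1) = 58.3 × 0.3759 = 21.91 Ω.

R1 ≈ 21.9 Ω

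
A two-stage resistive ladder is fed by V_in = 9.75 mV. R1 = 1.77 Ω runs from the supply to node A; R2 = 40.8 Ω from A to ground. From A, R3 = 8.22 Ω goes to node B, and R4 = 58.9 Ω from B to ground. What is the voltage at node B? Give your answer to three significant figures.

The second stage (R3 + R4 = 67.12 Ω) loads node A in parallel with R2.
R2 ‖ (R3+R4) = 25.38 Ω.
First divider: V_A = V_in · 25.38/(1.77 + 25.38) = 9.114 mV.
Then the unloaded second divider: V_B = V_A × R4/(R3+R4) = 9.114 × 0.8775 = 7.998 mV.

V_B ≈ 8.00 mV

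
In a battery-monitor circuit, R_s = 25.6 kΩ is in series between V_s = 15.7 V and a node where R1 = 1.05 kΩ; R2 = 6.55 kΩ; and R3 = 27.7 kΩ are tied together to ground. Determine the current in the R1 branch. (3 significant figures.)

I ≈ 0.495 mA

Parallel bank: R_p = 1/(1/1.05 + 1/6.55 + 1/27.7) = 0.8763 kΩ.
V_A by voltage divider: V_A = 15.7 × 0.8763/(25.6 + 0.8763) = 0.5196 V.
I(R1) = V_A / R1 = 0.5196/1.05 = 0.4949 mA.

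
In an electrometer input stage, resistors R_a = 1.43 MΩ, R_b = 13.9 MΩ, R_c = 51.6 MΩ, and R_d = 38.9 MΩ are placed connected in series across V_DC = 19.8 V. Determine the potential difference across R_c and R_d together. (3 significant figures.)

Total series resistance ΣR = 1.43 + 13.9 + 51.6 + 38.9 = 105.8 MΩ.
R_{R_c..R_d} = 51.6 + 38.9 = 90.50 MΩ.
Voltage divider: V = V_DC · (90.50 / 105.8) = 19.8 × 0.8551 = 16.93 V.

V ≈ 16.9 V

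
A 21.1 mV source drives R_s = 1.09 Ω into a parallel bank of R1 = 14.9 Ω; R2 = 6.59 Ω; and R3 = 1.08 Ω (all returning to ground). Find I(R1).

I ≈ 0.630 mA

Equivalent of the parallel group: R_p = 0.8735 Ω.
V_A by voltage divider: V_A = 21.1 × 0.8735/(1.09 + 0.8735) = 9.387 mV.
I(R1) = V_A / R1 = 9.387/14.9 = 0.6300 mA.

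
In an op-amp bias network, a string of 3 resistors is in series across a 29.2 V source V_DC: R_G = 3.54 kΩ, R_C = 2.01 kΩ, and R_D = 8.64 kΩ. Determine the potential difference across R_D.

ΣR = 3.54 + 2.01 + 8.64 = 14.19 kΩ.
By the voltage-divider rule, V = 29.2 × 8.640/14.19 = 17.78 V.

V ≈ 17.8 V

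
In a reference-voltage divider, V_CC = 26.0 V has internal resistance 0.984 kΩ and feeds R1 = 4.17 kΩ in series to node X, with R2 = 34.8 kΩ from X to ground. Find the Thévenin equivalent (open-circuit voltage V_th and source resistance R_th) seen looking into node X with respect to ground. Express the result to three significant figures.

V_th ≈ 22.6 V, R_th ≈ 4.49 kΩ

R1' = 0.984 + 4.17 = 5.154 kΩ (source resistance + R1).
V_th is the unloaded tap voltage: V_CC · R2/(R1'+R2) = 26.0 × 0.8710 = 22.65 V.
Zeroing V_CC shorts the top of R1' to ground, so R_th = R1' ‖ R2 = 4.489 kΩ.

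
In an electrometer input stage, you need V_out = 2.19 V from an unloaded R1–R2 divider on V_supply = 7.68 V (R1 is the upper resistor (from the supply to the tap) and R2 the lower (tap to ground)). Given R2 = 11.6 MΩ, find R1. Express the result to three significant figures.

V_out/V_supply = R2/(R1+R2) = 0.2852.
Rearranging, R1 = R2·(1−k)/k = 11.6 × 2.507 = 29.08 MΩ.

R1 ≈ 29.1 MΩ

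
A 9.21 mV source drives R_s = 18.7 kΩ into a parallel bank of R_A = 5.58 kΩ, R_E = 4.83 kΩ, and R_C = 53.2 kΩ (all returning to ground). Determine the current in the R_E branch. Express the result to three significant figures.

Combine the parallel branches: R_p = (1/5.58 + 1/4.83 + 1/53.2)⁻¹ = 2.469 kΩ.
V_A by voltage divider: V_A = 9.21 × 2.469/(18.7 + 2.469) = 1.074 mV.
I(R_E) = V_A / R_E = 1.074/4.83 = 0.2224 µA.

I ≈ 0.222 µA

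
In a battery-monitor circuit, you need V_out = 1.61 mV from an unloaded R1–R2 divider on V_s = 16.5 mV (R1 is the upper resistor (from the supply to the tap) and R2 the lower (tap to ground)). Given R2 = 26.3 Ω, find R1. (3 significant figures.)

The divider ratio is R2/(R1+R2) = 1.61/16.5 = 0.09758.
Rearranging, R1 = R2·(1−k)/k = 26.3 × 9.248 = 243.2 Ω.

R1 ≈ 243 Ω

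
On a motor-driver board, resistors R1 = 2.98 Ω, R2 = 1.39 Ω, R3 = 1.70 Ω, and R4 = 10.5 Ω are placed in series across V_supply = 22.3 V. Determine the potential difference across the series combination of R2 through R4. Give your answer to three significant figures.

Series total: ΣR = 2.98 + 1.39 + 1.70 + 10.5 = 16.57 Ω.
R_{R2..R4} = 1.39 + 1.70 + 10.5 = 13.59 Ω.
By the voltage-divider rule, V = 22.3 × 13.59/16.57 = 18.29 V.

V ≈ 18.3 V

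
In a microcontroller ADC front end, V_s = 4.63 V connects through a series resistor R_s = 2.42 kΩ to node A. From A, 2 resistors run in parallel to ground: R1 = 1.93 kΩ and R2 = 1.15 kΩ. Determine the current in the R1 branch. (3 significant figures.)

I ≈ 0.550 mA

Parallel bank: R_p = 1/(1/1.93 + 1/1.15) = 0.7206 kΩ.
Node voltage V_A = V_s · R_p/(R_s + R_p) = 4.63 × 0.2295 = 1.062 V.
I(R1) = V_A / R1 = 1.062/1.93 = 0.5504 mA.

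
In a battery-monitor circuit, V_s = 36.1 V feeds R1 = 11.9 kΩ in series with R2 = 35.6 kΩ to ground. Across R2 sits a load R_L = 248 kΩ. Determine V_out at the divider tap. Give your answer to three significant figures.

V_out ≈ 26.1 V

The load sits in parallel with R2, giving an effective lower resistance R2' = R2·R_L/(R2+R_L) = 31.13 kΩ.
Voltage divider with the loaded lower leg: V_out = 36.1 × 31.13/(11.9 + 31.13) = 36.1 × 0.7235 = 26.12 V.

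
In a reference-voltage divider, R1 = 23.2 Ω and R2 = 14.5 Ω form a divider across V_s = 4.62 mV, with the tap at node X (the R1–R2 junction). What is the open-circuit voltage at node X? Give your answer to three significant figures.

V_th ≈ 1.78 mV

Open-circuit (no load on X): V_th = V_s · R2/(R1 + R2) = 4.62 × 14.5/(23.20 + 14.5) = 1.777 mV.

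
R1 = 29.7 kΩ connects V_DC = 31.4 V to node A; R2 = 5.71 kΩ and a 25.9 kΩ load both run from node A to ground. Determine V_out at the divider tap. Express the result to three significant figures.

V_out ≈ 4.27 V

First combine the lower leg with the load: R2 ‖ R_L = 4.679 kΩ.
Voltage divider with the loaded lower leg: V_out = 31.4 × 4.679/(29.7 + 4.679) = 31.4 × 0.1361 = 4.273 V.
(Unloaded it would be 5.06 V; the load pulls it down.)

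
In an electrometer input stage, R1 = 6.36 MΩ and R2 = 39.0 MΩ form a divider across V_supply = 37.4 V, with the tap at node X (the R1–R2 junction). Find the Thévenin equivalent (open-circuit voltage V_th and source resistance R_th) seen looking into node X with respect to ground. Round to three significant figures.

V_th ≈ 32.2 V, R_th ≈ 5.47 MΩ

With X open, the divider is unloaded: V_th = 37.4 × 39.0/45.36 = 32.16 V.
Looking into X with the source shorted: R_th = R1·R2/(R1+R2) = 6.360 × 39.0/45.36 = 5.468 MΩ.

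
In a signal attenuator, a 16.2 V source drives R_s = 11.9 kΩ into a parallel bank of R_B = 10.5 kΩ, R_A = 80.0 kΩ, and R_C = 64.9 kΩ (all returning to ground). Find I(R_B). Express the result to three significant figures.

I ≈ 0.626 mA

Combine the parallel branches: R_p = (1/10.5 + 1/80.0 + 1/64.9)⁻¹ = 8.120 kΩ.
Node voltage V_A = V_in · R_p/(R_s + R_p) = 16.2 × 0.4056 = 6.571 V.
I(R_B) = V_A / R_B = 6.571/10.5 = 0.6258 mA.
(Equivalently: I_total = 0.8092 mA, then current-divider fraction G_k/ΣG = 0.7734.)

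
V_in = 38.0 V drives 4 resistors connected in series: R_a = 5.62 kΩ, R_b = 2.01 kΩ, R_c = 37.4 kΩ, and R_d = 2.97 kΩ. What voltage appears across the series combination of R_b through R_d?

V ≈ 33.6 V

ΣR = 5.62 + 2.01 + 37.4 + 2.97 = 48.00 kΩ.
R_{R_b..R_d} = 2.01 + 37.4 + 2.97 = 42.38 kΩ.
V = V_in · R/ΣR = 38.0 × 0.8829 = 33.55 V.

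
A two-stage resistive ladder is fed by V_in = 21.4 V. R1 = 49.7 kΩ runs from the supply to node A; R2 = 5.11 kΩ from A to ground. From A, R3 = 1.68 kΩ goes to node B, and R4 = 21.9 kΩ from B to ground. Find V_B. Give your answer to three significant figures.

V_B ≈ 1.55 V

The second stage (R3 + R4 = 23.58 kΩ) loads node A in parallel with R2.
Effective lower resistance at A: R2 ‖ 23.58 = 4.200 kΩ.
V_A = 21.4 × 4.200/(49.7 + 4.200) = 1.667 V.
Then the unloaded second divider: V_B = V_A × R4/(R3+R4) = 1.667 × 0.9288 = 1.549 V.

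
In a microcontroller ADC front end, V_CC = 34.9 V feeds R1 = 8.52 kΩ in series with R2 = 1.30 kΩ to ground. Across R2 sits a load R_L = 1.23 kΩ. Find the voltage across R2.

The load sits in parallel with R2, giving an effective lower resistance R2' = R2·R_L/(R2+R_L) = 0.6320 kΩ.
Then V_out = V_CC · R2'/(R1 + R2') = 34.9 × 0.6320/9.152 = 2.410 V.
(Unloaded it would be 4.62 V; the load pulls it down.)

V_out ≈ 2.41 V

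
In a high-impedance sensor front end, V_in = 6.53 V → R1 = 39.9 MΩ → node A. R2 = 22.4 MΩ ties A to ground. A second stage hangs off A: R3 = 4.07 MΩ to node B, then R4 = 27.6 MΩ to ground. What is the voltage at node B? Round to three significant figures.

Node A sees R2 in parallel with the series input of stage 2, R3 + R4 = 31.67 MΩ.
R2 ‖ (R3+R4) = 13.12 MΩ.
First divider: V_A = V_in · 13.12/(39.9 + 13.12) = 1.616 V.
Then the unloaded second divider: V_B = V_A × R4/(R3+R4) = 1.616 × 0.8715 = 1.408 V.

V_B ≈ 1.41 V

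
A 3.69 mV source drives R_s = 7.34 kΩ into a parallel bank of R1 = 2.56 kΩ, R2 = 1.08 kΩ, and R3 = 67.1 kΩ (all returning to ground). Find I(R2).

Equivalent of the parallel group: R_p = 0.7511 kΩ.
V_A by voltage divider: V_A = 3.69 × 0.7511/(7.34 + 0.7511) = 0.3425 mV.
I(R2) = V_A / R2 = 0.3425/1.08 = 0.3172 µA.

I ≈ 0.317 µA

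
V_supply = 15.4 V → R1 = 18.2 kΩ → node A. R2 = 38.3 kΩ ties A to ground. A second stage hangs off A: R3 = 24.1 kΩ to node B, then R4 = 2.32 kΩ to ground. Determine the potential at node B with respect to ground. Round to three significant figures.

V_B ≈ 0.625 V

Node A sees R2 in parallel with the series input of stage 2, R3 + R4 = 26.42 kΩ.
R2 ‖ (R3+R4) = 15.63 kΩ.
So V_A = 15.4 × 0.4621 = 7.116 V.
Stage 2 is unloaded, so V_B = V_A · R4/(R3+R4) = 7.116 × 2.32/26.42 = 0.6249 V.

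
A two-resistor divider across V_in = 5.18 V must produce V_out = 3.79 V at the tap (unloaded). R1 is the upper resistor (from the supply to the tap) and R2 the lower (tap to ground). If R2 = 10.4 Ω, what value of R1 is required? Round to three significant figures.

R1 ≈ 3.81 Ω

V_out/V_in = R2/(R1+R2) = 0.7317.
Rearranging, R1 = R2·(1−k)/k = 10.4 × 0.3668 = 3.814 Ω.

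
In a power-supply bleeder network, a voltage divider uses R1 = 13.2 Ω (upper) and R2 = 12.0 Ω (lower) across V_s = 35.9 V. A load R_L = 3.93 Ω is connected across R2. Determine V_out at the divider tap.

The load sits in parallel with R2, giving an effective lower resistance R2' = R2·R_L/(R2+R_L) = 2.960 Ω.
Voltage divider with the loaded lower leg: V_out = 35.9 × 2.960/(13.2 + 2.960) = 35.9 × 0.1832 = 6.577 V.

V_out ≈ 6.58 V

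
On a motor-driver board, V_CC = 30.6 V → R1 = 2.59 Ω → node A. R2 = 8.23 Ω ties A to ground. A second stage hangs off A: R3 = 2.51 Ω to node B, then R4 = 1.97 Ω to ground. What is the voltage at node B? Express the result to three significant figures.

V_B ≈ 7.11 V

Looking into the second stage from A: R3 + R4 = 4.480 Ω appears in parallel with R2.
R2 ‖ (R3+R4) = 2.901 Ω.
First divider: V_A = V_CC · 2.901/(2.59 + 2.901) = 16.17 V.
Then the unloaded second divider: V_B = V_A × R4/(R3+R4) = 16.17 × 0.4397 = 7.109 V.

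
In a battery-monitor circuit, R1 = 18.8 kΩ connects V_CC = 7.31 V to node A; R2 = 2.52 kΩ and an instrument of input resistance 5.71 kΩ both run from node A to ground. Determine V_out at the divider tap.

First combine the lower leg with the load: R2 ‖ R_L = 1.748 kΩ.
Now apply the divider: V_out = 7.31 × 0.08509 = 0.6220 V.

V_out ≈ 0.622 V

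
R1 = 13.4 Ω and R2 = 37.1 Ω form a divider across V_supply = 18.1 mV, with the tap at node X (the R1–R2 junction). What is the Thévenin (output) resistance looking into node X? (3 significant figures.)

Zeroing V_supply shorts the top of R1 to ground, so R_th = R1 ‖ R2 = 9.844 Ω.

R_th ≈ 9.84 Ω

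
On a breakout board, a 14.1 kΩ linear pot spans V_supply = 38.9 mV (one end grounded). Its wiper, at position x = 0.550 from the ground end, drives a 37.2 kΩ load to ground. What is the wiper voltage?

V_out ≈ 19.6 mV

Lower segment x·R_p = 7.755 kΩ; upper segment (1−x)·R_p = 6.345 kΩ.
R_L loads the lower segment: effective lower R = 6.417 kΩ.
Loaded-divider output: V_out = 38.9 × 0.5028 = 19.56 mV.
(Unloaded: V_out = x·V_supply = 21.4 mV.)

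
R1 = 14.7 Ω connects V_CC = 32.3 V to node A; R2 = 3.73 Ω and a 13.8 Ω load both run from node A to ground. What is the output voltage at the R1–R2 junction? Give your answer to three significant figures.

V_out ≈ 5.38 V

The load sits in parallel with R2, giving an effective lower resistance R2' = R2·R_L/(R2+R_L) = 2.936 Ω.
Now apply the divider: V_out = 32.3 × 0.1665 = 5.378 V.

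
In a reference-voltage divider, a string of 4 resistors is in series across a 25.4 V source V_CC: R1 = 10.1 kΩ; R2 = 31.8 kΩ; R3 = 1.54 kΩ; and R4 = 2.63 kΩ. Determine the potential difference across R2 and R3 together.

V ≈ 18.4 V

ΣR = 10.1 + 31.8 + 1.54 + 2.63 = 46.07 kΩ.
R_{R2..R3} = 31.8 + 1.54 = 33.34 kΩ.
By the voltage-divider rule, V = 25.4 × 33.34/46.07 = 18.38 V.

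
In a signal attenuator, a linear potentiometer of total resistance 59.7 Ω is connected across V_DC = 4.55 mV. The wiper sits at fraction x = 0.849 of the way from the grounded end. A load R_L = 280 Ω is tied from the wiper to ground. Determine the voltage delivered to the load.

Lower segment x·R_p = 50.69 Ω; upper segment (1−x)·R_p = 9.015 Ω.
R_L loads the lower segment: effective lower R = 42.92 Ω.
Loaded-divider output: V_out = 4.55 × 0.8264 = 3.760 mV.
(Unloaded: V_out = x·V_DC = 3.86 mV.)

V_out ≈ 3.76 mV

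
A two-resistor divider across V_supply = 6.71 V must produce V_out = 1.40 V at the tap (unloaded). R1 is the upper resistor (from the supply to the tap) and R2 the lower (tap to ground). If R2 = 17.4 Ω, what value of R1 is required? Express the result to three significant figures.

R1 ≈ 66.0 Ω

Required fraction k = V_out/V_supply = 0.2086.
So R1 = R2 · (V_supply/V_out − 1) = 17.4 × (6.71/1.40 − 1) = 17.4 × 3.793 = 66.00 Ω.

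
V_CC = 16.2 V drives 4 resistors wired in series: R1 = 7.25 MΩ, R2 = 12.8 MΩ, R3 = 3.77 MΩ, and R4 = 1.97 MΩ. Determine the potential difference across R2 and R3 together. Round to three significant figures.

Total series resistance ΣR = 7.25 + 12.8 + 3.77 + 1.97 = 25.79 MΩ.
R_{R2..R3} = 12.8 + 3.77 = 16.57 MΩ.
By the voltage-divider rule, V = 16.2 × 16.57/25.79 = 10.41 V.

V ≈ 10.4 V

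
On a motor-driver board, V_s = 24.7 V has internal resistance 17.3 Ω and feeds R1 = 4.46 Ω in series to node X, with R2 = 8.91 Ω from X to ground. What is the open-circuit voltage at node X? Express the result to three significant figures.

R1' = 17.3 + 4.46 = 21.76 Ω (source resistance + R1).
With X open, the divider is unloaded: V_th = 24.7 × 8.91/30.67 = 7.176 V.

V_th ≈ 7.18 V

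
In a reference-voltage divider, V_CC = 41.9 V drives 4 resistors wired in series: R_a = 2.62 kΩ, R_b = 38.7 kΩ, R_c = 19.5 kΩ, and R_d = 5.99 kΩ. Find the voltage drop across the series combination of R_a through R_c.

V ≈ 38.1 V

Series total: ΣR = 2.62 + 38.7 + 19.5 + 5.99 = 66.81 kΩ.
R_{R_a..R_c} = 2.62 + 38.7 + 19.5 = 60.82 kΩ.
Voltage divider: V = V_CC · (60.82 / 66.81) = 41.9 × 0.9103 = 38.14 V.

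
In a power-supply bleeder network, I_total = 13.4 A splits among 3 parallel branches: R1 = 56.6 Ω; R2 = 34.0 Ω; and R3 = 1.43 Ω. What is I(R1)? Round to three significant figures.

Conductances: ΣG = 1/56.6 + 1/34.0 + 1/1.43 = 0.7464 (1/Ω).
By the current-divider rule, I = I_total · G_k/ΣG = 13.4 × 0.02367 = 0.3172 A.

I ≈ 0.317 A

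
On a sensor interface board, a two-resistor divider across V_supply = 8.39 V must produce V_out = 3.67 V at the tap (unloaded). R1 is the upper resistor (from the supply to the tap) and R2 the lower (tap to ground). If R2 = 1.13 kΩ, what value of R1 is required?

R1 ≈ 1.45 kΩ

The divider ratio is R2/(R1+R2) = 3.67/8.39 = 0.4374.
So R1 = R2 · (V_supply/V_out − 1) = 1.13 × (8.39/3.67 − 1) = 1.13 × 1.286 = 1.453 kΩ.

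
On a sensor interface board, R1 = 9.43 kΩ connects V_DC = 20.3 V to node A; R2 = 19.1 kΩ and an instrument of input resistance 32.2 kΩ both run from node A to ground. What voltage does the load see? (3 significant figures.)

First combine the lower leg with the load: R2 ‖ R_L = 11.99 kΩ.
Voltage divider with the loaded lower leg: V_out = 20.3 × 11.99/(9.43 + 11.99) = 20.3 × 0.5597 = 11.36 V.

V_out ≈ 11.4 V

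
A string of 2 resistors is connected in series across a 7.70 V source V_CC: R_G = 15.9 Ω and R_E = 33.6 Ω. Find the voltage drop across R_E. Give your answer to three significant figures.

ΣR = 15.9 + 33.6 = 49.50 Ω.
Voltage divider: V = V_CC · (33.60 / 49.50) = 7.70 × 0.6788 = 5.227 V.

V ≈ 5.23 V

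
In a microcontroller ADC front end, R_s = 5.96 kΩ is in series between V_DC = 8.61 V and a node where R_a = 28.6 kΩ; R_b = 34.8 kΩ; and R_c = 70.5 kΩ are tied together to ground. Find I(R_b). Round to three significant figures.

I ≈ 0.169 mA

Parallel bank: R_p = 1/(1/28.6 + 1/34.8 + 1/70.5) = 12.84 kΩ.
Node voltage V_A = V_DC · R_p/(R_s + R_p) = 8.61 × 0.6830 = 5.880 V.
I(R_b) = V_A / R_b = 5.880/34.8 = 0.1690 mA.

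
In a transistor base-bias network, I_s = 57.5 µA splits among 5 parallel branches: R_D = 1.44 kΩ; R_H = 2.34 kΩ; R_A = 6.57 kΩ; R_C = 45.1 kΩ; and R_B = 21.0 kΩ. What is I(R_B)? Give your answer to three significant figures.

I ≈ 2.04 µA

ΣG = 1/1.44 + 1/2.34 + 1/6.57 + 1/45.1 + 1/21.0 = 1.344.
Current divider: I(R_B) = I_s · G_k/ΣG = 57.5 × (0.04762/1.344) = 57.5 × 0.03544 = 2.038 µA.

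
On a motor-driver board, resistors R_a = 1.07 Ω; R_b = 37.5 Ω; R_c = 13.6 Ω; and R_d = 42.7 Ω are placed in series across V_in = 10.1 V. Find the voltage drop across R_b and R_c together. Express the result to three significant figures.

V ≈ 5.44 V

Total series resistance ΣR = 1.07 + 37.5 + 13.6 + 42.7 = 94.87 Ω.
R_{R_b..R_c} = 37.5 + 13.6 = 51.10 Ω.
V = V_in · R/ΣR = 10.1 × 0.5386 = 5.440 V.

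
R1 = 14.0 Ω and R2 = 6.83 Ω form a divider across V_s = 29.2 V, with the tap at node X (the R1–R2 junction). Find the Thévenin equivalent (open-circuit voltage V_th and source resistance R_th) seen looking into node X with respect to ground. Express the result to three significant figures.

V_th ≈ 9.57 V, R_th ≈ 4.59 Ω

V_th is the unloaded tap voltage: V_s · R2/(R1+R2) = 29.2 × 0.3279 = 9.574 V.
Zeroing V_s shorts the top of R1 to ground, so R_th = R1 ‖ R2 = 4.590 Ω.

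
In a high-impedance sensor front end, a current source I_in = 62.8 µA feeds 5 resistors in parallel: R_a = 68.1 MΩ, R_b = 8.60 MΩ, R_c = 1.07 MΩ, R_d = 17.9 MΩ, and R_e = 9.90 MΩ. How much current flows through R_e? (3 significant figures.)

I ≈ 5.19 µA

ΣG = 1/68.1 + 1/8.60 + 1/1.07 + 1/17.9 + 1/9.90 = 1.222.
Current divider: I(R_e) = I_in · G_k/ΣG = 62.8 × (0.1010/1.222) = 62.8 × 0.08263 = 5.189 µA.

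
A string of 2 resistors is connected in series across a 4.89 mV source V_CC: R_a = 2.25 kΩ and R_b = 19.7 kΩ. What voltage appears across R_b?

V ≈ 4.39 mV

Total series resistance ΣR = 2.25 + 19.7 = 21.95 kΩ.
By the voltage-divider rule, V = 4.89 × 19.70/21.95 = 4.389 mV.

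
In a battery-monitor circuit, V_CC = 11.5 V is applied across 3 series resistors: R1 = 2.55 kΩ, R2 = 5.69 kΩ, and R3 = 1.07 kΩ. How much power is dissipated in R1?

ΣR = 9.310 kΩ → I = 11.5/9.310 = 1.235 mA.
P = I²R = 1.526 × 2.55 = 3.891 mW.

P ≈ 3.89 mW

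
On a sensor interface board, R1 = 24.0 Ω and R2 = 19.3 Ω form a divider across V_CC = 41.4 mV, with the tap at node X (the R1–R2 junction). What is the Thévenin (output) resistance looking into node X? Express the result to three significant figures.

R_th ≈ 10.7 Ω

With V_CC suppressed (replaced by a short), R_th = R1 ‖ R2 = (24.00 × 19.3)/(24.00 + 19.3) = 10.70 Ω.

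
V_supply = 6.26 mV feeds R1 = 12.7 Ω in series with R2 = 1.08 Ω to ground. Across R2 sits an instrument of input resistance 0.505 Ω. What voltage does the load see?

V_out ≈ 0.165 mV

R2 ‖ R_L = (1.08 × 0.505)/(1.08 + 0.505) = 0.3441 Ω.
Voltage divider with the loaded lower leg: V_out = 6.26 × 0.3441/(12.7 + 0.3441) = 6.26 × 0.02638 = 0.1651 mV.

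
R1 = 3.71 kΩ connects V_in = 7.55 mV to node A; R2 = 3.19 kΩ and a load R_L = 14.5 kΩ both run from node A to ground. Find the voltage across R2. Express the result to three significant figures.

R2 ‖ R_L = (3.19 × 14.5)/(3.19 + 14.5) = 2.615 kΩ.
Now apply the divider: V_out = 7.55 × 0.4134 = 3.121 mV.

V_out ≈ 3.12 mV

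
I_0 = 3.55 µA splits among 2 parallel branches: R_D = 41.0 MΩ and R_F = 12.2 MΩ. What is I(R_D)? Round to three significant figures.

I ≈ 0.814 µA

For two parallel branches, I_k = I_0 · (other R)/(sum of R).
So I = 3.55 × 12.2/53.20 = 0.8141 µA.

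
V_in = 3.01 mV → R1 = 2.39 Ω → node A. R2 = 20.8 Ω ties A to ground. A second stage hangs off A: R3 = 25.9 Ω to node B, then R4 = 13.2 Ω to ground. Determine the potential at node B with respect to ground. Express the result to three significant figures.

V_B ≈ 0.864 mV

The second stage (R3 + R4 = 39.10 Ω) loads node A in parallel with R2.
R2 ‖ (R3+R4) = 13.58 Ω.
First divider: V_A = V_in · 13.58/(2.39 + 13.58) = 2.559 mV.
V_B = V_A × 0.3376 = 0.8641 mV.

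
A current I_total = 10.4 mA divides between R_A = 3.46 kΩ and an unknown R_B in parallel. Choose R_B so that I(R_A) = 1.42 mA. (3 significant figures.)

R_B ≈ 0.547 kΩ

Two-branch current divider: I_A = I_total · R_B/(R_A + R_B).
1.42/10.4 = R_B/(R_A + R_B) → R_B = R_A · (0.1365)/(1 − 0.1365) = 3.46 × 0.1581 = 0.5471 kΩ.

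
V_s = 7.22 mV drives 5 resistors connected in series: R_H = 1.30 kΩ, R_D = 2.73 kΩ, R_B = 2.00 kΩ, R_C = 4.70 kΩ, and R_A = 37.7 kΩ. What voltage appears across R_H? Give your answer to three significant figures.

Total series resistance ΣR = 1.30 + 2.73 + 2.00 + 4.70 + 37.7 = 48.43 kΩ.
By the voltage-divider rule, V = 7.22 × 1.300/48.43 = 0.1938 mV.

V ≈ 0.194 mV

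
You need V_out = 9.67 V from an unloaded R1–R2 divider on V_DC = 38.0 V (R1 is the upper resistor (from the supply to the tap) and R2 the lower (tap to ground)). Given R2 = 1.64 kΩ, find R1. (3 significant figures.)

The divider ratio is R2/(R1+R2) = 9.67/38.0 = 0.2545.
Rearranging, R1 = R2·(1−k)/k = 1.64 × 2.930 = 4.805 kΩ.

R1 ≈ 4.80 kΩ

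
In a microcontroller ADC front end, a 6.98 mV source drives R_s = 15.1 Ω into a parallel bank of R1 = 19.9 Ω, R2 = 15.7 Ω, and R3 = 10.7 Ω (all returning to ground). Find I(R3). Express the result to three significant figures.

I ≈ 0.158 mA

Combine the parallel branches: R_p = (1/19.9 + 1/15.7 + 1/10.7)⁻¹ = 4.822 Ω.
Node voltage V_A = V_in · R_p/(R_s + R_p) = 6.98 × 0.2420 = 1.689 mV.
Branch current I = V_A/R3 = 1.689/10.7 = 0.1579 mA.
(Equivalently: I_total = 0.3504 mA, then current-divider fraction G_k/ΣG = 0.4506.)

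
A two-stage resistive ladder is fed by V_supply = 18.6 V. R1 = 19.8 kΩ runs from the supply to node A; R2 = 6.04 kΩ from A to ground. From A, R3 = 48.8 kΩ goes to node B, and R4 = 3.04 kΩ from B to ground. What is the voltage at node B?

Looking into the second stage from A: R3 + R4 = 51.84 kΩ appears in parallel with R2.
R2 ‖ (R3+R4) = 5.410 kΩ.
So V_A = 18.6 × 0.2146 = 3.991 V.
V_B = V_A × 0.05864 = 0.2341 V.

V_B ≈ 0.234 V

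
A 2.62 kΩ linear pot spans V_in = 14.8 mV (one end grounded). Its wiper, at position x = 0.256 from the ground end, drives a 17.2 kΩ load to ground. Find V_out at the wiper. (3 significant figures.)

V_out ≈ 3.68 mV

The pot divides into 1.949 kΩ above the wiper and 0.6707 kΩ below.
Lower segment in parallel with the load: 0.6707 ‖ 17.2 = 0.6455 kΩ.
Loaded-divider output: V_out = 14.8 × 0.2488 = 3.682 mV.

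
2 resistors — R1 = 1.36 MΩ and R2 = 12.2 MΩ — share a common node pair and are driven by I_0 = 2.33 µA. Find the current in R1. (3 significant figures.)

I ≈ 2.10 µA

For two parallel branches, I_k = I_0 · (other R)/(sum of R).
So I = 2.33 × 12.2/13.56 = 2.096 µA.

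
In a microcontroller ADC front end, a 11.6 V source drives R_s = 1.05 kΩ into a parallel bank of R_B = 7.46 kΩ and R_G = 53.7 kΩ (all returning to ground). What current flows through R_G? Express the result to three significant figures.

Equivalent of the parallel group: R_p = 6.550 kΩ.
V_A = 11.6 × 6.550/7.600 = 9.997 V.
Branch current I = V_A/R_G = 9.997/53.7 = 0.1862 mA.

I ≈ 0.186 mA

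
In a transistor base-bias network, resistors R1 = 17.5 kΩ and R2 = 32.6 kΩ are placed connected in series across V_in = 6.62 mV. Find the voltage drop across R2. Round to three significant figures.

Series total: ΣR = 17.5 + 32.6 = 50.10 kΩ.
By the voltage-divider rule, V = 6.62 × 32.60/50.10 = 4.308 mV.

V ≈ 4.31 mV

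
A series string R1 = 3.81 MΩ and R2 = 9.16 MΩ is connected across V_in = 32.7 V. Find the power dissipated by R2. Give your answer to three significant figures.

P ≈ 58.2 µW

Series current I = V_in/ΣR = 32.7/12.97 = 2.521 µA.
V(R2) = I·R = 23.09 V; P = V·I = 23.09 × 2.521 = 58.23 µW.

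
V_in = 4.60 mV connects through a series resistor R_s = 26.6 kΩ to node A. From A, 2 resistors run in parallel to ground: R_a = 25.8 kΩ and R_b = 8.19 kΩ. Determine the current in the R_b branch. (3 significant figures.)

Parallel bank: R_p = 1/(1/25.8 + 1/8.19) = 6.217 kΩ.
V_A = 4.60 × 6.217/32.82 = 0.8714 mV.
I(R_b) = V_A / R_b = 0.8714/8.19 = 0.1064 µA.
(Check via current divider: I_total = 0.1402 µA; share G_k/ΣG = 0.7590 → same result.)

I ≈ 0.106 µA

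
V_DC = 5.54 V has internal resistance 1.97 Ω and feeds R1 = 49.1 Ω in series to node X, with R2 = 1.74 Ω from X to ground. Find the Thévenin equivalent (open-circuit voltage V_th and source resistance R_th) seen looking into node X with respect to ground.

V_th ≈ 0.183 V, R_th ≈ 1.68 Ω

R1' = 1.97 + 49.1 = 51.07 Ω (source resistance + R1).
Open-circuit (no load on X): V_th = V_DC · R2/(R1' + R2) = 5.54 × 1.74/(51.07 + 1.74) = 0.1825 V.
Zeroing V_DC shorts the top of R1' to ground, so R_th = R1' ‖ R2 = 1.683 Ω.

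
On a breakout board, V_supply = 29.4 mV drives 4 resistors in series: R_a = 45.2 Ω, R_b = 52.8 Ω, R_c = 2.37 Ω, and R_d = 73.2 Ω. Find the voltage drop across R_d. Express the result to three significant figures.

Total series resistance ΣR = 45.2 + 52.8 + 2.37 + 73.2 = 173.6 Ω.
Voltage divider: V = V_supply · (73.20 / 173.6) = 29.4 × 0.4217 = 12.40 mV.

V ≈ 12.4 mV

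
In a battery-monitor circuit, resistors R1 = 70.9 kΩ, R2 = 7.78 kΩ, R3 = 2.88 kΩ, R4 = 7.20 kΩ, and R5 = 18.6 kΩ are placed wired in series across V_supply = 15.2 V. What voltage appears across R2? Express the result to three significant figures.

ΣR = 70.9 + 7.78 + 2.88 + 7.20 + 18.6 = 107.4 kΩ.
By the voltage-divider rule, V = 15.2 × 7.780/107.4 = 1.101 V.

V ≈ 1.10 V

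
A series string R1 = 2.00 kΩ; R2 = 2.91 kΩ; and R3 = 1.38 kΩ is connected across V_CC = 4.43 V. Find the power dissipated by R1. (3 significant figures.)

ΣR = 6.290 kΩ → I = 4.43/6.290 = 0.7043 mA.
V(R1) = I·R = 1.409 V; P = V·I = 1.409 × 0.7043 = 0.9921 mW.

P ≈ 0.992 mW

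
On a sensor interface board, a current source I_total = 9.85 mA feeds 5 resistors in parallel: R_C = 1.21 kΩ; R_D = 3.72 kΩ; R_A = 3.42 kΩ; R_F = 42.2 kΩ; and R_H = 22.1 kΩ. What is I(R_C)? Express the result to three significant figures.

I ≈ 5.59 mA

Conductances: ΣG = 1/1.21 + 1/3.72 + 1/3.42 + 1/42.2 + 1/22.1 = 1.457 (1/kΩ).
R_C takes the fraction G_k/ΣG = 0.8264/1.457 = 0.5674, so I = 9.85 × 0.5674 = 5.589 mA.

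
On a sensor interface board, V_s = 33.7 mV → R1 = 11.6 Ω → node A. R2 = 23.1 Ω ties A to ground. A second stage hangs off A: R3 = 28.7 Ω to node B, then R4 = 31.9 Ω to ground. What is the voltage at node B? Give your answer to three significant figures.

The second stage (R3 + R4 = 60.60 Ω) loads node A in parallel with R2.
R2 ‖ (R3+R4) = 16.72 Ω.
First divider: V_A = V_s · 16.72/(11.6 + 16.72) = 19.90 mV.
V_B = V_A × 0.5264 = 10.47 mV.

V_B ≈ 10.5 mV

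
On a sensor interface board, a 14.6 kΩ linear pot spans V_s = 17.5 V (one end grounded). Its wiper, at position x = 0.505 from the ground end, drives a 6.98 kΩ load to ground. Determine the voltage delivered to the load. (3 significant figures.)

V_out ≈ 5.80 V

Lower segment x·R_p = 7.373 kΩ; upper segment (1−x)·R_p = 7.227 kΩ.
R_L loads the lower segment: effective lower R = 3.586 kΩ.
Then V_out = V_s · 3.586/(7.227 + 3.586) = 5.803 V.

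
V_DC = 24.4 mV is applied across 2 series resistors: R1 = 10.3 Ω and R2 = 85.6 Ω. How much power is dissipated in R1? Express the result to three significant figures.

The common current is I = 24.4/95.90 = 0.2544 mA.
P = I²R = 0.06474 × 10.3 = 0.6668 µW.

P ≈ 0.667 µW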